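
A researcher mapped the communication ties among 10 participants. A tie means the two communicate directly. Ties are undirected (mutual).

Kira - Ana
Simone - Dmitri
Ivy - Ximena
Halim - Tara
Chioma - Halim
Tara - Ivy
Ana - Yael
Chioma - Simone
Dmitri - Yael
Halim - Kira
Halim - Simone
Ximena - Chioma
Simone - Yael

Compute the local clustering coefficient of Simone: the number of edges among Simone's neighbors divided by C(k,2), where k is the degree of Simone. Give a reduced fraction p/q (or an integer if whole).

Simone's neighbors: Chioma, Dmitri, Halim, and Yael (k = 4).
Possible neighbor pairs: C(4,2) = 6. Edges among them: Chioma–Halim, Dmitri–Yael → e = 2.
Clustering(Simone) = 2/6 = 1/3.

1/3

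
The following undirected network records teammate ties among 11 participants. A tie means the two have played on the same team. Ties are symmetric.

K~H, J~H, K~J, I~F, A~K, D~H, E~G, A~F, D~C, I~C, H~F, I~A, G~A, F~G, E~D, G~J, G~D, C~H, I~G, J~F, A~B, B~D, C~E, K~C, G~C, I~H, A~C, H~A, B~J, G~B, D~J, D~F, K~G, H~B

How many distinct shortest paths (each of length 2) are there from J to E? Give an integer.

2

The shortest distance is 2. The length-2 paths are: J–D–E; J–G–E.
That gives 2 distinct shortest paths.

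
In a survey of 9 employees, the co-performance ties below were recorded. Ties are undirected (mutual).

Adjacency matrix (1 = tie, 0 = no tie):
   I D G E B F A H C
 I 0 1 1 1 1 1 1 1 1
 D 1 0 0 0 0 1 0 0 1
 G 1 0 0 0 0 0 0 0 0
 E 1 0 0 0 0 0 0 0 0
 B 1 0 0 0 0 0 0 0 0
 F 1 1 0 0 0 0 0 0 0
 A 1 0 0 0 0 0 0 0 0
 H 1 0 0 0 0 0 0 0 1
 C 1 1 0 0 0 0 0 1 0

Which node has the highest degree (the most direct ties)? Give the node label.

Degrees — A:1, B:1, C:3, D:3, E:1, F:2, G:1, H:2, I:8.
The maximum is 8, attained only by I.

I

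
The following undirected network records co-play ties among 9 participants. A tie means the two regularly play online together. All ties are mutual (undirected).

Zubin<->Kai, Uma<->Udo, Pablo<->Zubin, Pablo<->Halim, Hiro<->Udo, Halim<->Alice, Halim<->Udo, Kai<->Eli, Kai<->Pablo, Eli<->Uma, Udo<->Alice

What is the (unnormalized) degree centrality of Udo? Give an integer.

4

Udo is directly tied to Alice, Halim, Hiro, and Uma. That is 4 neighbors, so the degree of Udo is 4.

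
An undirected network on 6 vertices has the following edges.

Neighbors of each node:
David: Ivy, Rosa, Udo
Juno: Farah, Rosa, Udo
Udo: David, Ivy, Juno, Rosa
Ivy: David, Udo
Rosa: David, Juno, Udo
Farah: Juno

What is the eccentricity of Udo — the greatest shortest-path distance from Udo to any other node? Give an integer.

2

Distances from Udo: David:1, Farah:2, Ivy:1, Juno:1, Rosa:1.
The largest is 2 (to Farah), so the eccentricity of Udo is 2.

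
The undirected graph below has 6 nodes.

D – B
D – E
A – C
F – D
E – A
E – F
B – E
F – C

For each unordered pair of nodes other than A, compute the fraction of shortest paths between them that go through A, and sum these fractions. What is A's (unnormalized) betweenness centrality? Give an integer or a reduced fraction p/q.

Pairs whose geodesics pass through A — B–C: 1/3; C–E: 1/2.
All other pairs contribute 0.
Summing the contributions gives betweenness(A) = 5/6.

5/6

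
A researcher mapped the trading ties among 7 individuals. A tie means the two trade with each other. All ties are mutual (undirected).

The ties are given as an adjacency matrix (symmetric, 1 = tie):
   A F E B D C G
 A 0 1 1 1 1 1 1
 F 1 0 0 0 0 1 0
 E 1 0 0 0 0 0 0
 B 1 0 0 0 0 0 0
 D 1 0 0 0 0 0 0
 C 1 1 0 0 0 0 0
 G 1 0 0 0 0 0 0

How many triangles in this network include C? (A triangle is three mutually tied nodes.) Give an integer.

C's neighbors: A and F.
Neighbor pairs that are themselves tied: C–A–F. Each forms one triangle with C, for 1 in total.

1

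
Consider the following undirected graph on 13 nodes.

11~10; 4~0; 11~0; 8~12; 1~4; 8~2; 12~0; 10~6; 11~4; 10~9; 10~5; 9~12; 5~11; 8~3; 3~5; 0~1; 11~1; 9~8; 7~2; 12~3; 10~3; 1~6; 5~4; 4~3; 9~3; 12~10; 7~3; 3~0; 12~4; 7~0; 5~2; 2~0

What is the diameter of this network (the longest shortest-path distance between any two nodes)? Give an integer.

3

Eccentricity of each node (its greatest distance to any other): 0:2, 1:3, 2:3, 3:2, 4:2, 5:2, 6:3, 7:3, 8:3, 9:3, 10:2, 11:3, 12:2.
The maximum eccentricity is 3, realized for instance by the pair 6–7 via 6 – 10 – 3 – 7. So the diameter is 3.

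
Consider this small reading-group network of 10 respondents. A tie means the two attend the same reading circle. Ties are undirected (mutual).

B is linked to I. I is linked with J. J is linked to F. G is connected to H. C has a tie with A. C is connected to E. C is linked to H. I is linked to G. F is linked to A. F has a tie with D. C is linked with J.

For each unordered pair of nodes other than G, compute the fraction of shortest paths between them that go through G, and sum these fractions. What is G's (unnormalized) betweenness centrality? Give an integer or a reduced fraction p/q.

2

Pairs whose geodesics pass through G — H–B: 1; H–I: 1.
All other pairs contribute 0.
Summing the contributions gives betweenness(G) = 2.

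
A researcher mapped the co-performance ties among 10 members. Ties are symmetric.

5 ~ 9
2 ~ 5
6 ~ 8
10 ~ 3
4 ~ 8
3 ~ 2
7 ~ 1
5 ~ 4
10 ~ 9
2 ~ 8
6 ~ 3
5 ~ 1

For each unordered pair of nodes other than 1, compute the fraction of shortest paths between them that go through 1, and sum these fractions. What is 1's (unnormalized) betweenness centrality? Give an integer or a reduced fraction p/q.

Pairs whose geodesics pass through 1 — 10–7: 1; 6–7: 3/3; 4–7: 1; 7–9: 1; 7–8: 2/2; 7–5: 1; 7–2: 1; 7–3: 1.
All other pairs contribute 0.
Summing the contributions gives betweenness(1) = 8.

8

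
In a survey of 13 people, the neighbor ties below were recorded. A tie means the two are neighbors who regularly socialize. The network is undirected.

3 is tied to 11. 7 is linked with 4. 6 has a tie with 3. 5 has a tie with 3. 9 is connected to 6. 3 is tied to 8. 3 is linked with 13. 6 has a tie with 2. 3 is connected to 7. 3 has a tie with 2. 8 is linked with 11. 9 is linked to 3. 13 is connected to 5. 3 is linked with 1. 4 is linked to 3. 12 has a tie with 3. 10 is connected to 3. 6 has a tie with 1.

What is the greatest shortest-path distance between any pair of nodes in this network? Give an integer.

2

Eccentricity of each node (its greatest distance to any other): 1:2, 2:2, 3:1, 4:2, 5:2, 6:2, 7:2, 8:2, 9:2, 10:2, 11:2, 12:2, 13:2.
The maximum eccentricity is 2, realized for instance by the pair 1–11 via 1 – 3 – 11. So the diameter is 2.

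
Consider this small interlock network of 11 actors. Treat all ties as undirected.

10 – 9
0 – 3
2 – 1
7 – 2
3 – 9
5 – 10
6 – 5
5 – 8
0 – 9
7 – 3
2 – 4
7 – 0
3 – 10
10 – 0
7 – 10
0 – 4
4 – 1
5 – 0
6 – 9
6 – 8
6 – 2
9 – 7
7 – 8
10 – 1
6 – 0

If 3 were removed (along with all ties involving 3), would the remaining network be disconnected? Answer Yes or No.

Even without 3, every remaining node can still reach every other (the residual graph is connected), so 3 is not a cut vertex.

No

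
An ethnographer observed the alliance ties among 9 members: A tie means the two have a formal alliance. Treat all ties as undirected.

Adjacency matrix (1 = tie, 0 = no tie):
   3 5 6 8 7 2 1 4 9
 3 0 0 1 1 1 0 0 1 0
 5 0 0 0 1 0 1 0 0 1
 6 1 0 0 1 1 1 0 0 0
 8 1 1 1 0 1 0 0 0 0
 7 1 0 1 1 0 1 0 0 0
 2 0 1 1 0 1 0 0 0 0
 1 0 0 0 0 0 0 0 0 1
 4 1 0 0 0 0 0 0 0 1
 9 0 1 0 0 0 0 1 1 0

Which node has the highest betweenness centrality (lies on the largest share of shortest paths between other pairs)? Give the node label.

Unnormalized betweenness of each node: 1:0, 2:7/3, 3:5, 4:10/3, 5:22/3, 6:7/6, 7:7/6, 8:10/3, 9:25/3.
9 has the largest value, 25/3, making it the main broker — the node through which the most shortest paths run.

9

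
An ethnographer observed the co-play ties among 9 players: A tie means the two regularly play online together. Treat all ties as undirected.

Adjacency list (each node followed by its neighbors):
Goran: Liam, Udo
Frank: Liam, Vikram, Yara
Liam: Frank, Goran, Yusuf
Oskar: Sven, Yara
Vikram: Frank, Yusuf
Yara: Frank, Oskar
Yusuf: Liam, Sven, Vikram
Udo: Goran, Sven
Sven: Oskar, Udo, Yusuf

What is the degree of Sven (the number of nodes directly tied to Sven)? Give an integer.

Sven is directly tied to Oskar, Udo, and Yusuf. That is 3 neighbors, so the degree of Sven is 3.

3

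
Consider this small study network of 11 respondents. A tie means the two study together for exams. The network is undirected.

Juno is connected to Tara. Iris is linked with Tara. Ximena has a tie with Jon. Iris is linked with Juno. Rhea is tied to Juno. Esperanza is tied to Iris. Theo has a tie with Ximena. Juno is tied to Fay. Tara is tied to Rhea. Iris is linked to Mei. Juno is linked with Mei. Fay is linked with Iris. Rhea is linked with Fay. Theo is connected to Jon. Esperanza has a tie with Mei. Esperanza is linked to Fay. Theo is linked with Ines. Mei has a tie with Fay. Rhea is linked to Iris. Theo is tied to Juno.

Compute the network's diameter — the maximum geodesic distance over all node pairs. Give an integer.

Eccentricity of each node (its greatest distance to any other): Esperanza:4, Fay:3, Ines:4, Iris:3, Jon:4, Juno:2, Mei:3, Rhea:3, Tara:3, Theo:3, Ximena:4.
The maximum eccentricity is 4, realized for instance by the pair Ines–Esperanza via Ines – Theo – Juno – Fay – Esperanza. So the diameter is 4.

4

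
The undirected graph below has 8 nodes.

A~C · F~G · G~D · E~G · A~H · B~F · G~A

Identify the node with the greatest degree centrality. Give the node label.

Degrees — A:3, B:1, C:1, D:1, E:1, F:2, G:4, H:1.
The maximum is 4, attained only by G.

G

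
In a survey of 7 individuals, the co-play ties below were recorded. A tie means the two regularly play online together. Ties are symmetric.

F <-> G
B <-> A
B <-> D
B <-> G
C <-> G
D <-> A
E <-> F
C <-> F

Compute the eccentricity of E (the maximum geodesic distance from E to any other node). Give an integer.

4

Distances from E: A:4, B:3, C:2, D:4, F:1, G:2.
The largest is 4 (to A and D), so the eccentricity of E is 4.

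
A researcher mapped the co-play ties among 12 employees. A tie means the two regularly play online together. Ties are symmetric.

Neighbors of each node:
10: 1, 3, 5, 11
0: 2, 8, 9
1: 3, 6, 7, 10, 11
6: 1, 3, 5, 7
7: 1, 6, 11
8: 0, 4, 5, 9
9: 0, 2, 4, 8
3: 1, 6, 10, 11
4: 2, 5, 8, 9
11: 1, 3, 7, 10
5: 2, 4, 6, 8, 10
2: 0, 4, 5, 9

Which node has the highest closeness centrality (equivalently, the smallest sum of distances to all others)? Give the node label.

5

Farness (sum of distances to all others) for each node — 0:29, 1:24, 2:22, 3:25, 4:22, 5:17, 6:20, 7:26, 8:22, 9:28, 10:20, 11:25.
The smallest farness is 17, for 5, so 5 has the highest closeness.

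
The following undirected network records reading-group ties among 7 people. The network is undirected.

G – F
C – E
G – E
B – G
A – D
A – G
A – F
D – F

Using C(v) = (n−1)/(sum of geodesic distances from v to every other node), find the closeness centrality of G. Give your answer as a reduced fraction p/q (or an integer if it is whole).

3/4

Distances from G: A:1, B:1, C:2, D:2, E:1, F:1. Sum = 8.
n = 7, so closeness = 6/8 = 3/4.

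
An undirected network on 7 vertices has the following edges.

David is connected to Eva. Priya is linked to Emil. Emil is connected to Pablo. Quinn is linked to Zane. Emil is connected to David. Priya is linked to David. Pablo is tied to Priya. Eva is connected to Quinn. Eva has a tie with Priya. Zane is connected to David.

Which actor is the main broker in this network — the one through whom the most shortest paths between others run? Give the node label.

Unnormalized betweenness of each node: David:14/3, Emil:1, Eva:19/6, Pablo:0, Priya:23/6, Quinn:1/2, Zane:5/6.
David has the largest value, 14/3, making it the main broker — the node through which the most shortest paths run.

David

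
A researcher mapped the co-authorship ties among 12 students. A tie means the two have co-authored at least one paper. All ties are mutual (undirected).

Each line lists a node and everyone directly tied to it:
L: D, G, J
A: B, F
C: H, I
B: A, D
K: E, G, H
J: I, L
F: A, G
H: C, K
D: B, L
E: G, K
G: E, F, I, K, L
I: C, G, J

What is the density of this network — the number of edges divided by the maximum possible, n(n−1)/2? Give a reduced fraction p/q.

5/22

There are 15 edges and 12 nodes, so the maximum possible is C(12,2) = 66.
Density = 15/66 = 5/22.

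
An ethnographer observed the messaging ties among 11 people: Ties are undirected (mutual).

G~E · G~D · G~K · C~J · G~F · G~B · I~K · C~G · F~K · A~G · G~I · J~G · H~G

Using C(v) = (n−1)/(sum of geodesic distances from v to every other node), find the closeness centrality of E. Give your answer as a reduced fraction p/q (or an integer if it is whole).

Distances from E: A:2, B:2, C:2, D:2, F:2, G:1, H:2, I:2, J:2, K:2. Sum = 19.
n = 11, so closeness = 10/19.

10/19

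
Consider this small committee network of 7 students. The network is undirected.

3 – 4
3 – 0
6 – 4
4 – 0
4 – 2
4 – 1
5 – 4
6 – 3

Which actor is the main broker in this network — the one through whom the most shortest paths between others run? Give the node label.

4

Unnormalized betweenness of each node: 0:0, 1:0, 2:0, 3:1/2, 4:25/2, 5:0, 6:0.
4 has the largest value, 25/2, making it the main broker — the node through which the most shortest paths run.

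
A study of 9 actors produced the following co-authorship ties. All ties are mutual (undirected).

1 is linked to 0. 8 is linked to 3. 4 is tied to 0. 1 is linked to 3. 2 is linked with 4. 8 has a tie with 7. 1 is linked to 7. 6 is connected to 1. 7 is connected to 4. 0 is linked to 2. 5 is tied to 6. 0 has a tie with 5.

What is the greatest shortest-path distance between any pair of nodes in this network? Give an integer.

4

Eccentricity of each node (its greatest distance to any other): 0:3, 1:2, 2:3, 3:3, 4:3, 5:4, 6:3, 7:3, 8:4.
The maximum eccentricity is 4, realized for instance by the pair 8–5 via 8 – 7 – 1 – 6 – 5. So the diameter is 4.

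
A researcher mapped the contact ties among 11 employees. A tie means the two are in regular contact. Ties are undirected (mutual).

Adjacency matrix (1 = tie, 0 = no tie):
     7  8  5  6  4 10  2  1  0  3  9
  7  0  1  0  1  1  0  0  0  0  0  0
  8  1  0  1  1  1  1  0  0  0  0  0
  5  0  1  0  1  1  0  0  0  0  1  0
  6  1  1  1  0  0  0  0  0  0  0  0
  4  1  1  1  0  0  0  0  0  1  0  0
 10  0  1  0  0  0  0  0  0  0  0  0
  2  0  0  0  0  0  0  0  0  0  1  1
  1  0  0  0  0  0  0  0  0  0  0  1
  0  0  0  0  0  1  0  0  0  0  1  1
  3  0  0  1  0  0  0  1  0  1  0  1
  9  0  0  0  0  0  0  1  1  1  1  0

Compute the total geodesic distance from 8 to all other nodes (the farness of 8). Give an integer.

19

Distances from 8: 0:2, 1:4, 2:3, 3:2, 4:1, 5:1, 6:1, 7:1, 9:3, 10:1.
Sum = 2 + 4 + 3 + 2 + 1 + 1 + 1 + 1 + 3 + 1 = 19.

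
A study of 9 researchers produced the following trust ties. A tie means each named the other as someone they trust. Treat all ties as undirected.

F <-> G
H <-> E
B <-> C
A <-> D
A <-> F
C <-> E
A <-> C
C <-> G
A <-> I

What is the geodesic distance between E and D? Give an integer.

One shortest route is E – C – A – D, which uses 3 edges, and at distance 2 from E we only reach {A, B, G}, which does not include D. So d(E,D) = 3.

3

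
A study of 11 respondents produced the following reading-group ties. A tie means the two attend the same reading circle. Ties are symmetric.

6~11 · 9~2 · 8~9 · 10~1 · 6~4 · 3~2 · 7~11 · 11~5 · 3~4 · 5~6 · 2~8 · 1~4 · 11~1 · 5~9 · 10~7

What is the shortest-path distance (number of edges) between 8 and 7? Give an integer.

One shortest route is 8 – 9 – 5 – 11 – 7, which uses 4 edges, and at distance 3 from 8 we only reach {4, 6, 11}, which does not include 7. So d(8,7) = 4.

4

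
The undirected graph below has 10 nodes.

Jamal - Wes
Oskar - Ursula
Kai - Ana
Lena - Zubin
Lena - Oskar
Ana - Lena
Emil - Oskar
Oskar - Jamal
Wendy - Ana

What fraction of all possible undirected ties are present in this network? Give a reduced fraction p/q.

1/5

There are 9 edges and 10 nodes, so the maximum possible is C(10,2) = 45.
Density = 9/45 = 1/5.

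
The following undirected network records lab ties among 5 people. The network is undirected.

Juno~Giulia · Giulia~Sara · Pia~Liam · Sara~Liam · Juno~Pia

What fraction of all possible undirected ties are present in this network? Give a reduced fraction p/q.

There are 5 edges and 5 nodes, so the maximum possible is C(5,2) = 10.
Density = 5/10 = 1/2.

1/2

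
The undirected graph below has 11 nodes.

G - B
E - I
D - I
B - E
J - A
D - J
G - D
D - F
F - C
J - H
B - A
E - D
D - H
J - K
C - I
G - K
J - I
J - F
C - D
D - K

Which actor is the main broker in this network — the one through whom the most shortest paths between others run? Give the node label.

D

Unnormalized betweenness of each node: A:5/3, B:5/2, C:1/3, D:33/2, E:17/6, F:2/3, G:5/2, H:0, I:2, J:19/2, K:1/2.
D has the largest value, 33/2, making it the main broker — the node through which the most shortest paths run.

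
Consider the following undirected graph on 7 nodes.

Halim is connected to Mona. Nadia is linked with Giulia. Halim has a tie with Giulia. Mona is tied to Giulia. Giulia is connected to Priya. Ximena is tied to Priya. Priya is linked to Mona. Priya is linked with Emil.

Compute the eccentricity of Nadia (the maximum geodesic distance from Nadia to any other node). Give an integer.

Distances from Nadia: Emil:3, Giulia:1, Halim:2, Mona:2, Priya:2, Ximena:3.
The largest is 3 (to Ximena and Emil), so the eccentricity of Nadia is 3.

3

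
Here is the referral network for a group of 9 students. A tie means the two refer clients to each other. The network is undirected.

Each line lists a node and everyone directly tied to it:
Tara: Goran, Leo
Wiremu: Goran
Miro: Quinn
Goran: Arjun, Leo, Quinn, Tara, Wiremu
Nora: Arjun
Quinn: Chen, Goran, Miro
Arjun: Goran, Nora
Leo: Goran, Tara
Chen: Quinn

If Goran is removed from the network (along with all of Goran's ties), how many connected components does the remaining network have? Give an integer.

Without Goran, the remaining ties split the others into: {Arjun, Nora}; {Wiremu}; {Chen, Miro, Quinn}; {Leo, Tara}.
That's 4 separate components.

4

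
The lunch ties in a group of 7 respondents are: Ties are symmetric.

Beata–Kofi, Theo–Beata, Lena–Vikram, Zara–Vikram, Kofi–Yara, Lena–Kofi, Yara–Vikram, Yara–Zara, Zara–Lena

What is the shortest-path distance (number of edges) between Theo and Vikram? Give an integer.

4

One shortest route is Theo – Beata – Kofi – Yara – Vikram, which uses 4 edges, and at distance 3 from Theo we only reach {Lena, Yara}, which does not include Vikram. So d(Theo,Vikram) = 4.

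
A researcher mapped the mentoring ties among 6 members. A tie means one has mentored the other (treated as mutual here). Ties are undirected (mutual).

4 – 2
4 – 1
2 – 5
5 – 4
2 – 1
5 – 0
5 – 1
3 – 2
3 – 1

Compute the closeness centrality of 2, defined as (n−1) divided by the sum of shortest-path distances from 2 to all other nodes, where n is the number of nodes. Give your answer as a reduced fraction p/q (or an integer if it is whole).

Distances from 2: 0:2, 1:1, 3:1, 4:1, 5:1. Sum = 6.
n = 6, so closeness = 5/6.

5/6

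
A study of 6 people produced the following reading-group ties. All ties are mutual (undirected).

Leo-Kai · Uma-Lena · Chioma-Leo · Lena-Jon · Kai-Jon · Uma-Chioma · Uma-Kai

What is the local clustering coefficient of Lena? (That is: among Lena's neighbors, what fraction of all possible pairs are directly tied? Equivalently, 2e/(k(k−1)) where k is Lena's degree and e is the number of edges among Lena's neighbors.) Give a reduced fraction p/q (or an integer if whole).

Lena's neighbors: Jon and Uma (k = 2).
Possible neighbor pairs: C(2,2) = 1. Edges among them: none → e = 0.
Clustering(Lena) = 0/1.

0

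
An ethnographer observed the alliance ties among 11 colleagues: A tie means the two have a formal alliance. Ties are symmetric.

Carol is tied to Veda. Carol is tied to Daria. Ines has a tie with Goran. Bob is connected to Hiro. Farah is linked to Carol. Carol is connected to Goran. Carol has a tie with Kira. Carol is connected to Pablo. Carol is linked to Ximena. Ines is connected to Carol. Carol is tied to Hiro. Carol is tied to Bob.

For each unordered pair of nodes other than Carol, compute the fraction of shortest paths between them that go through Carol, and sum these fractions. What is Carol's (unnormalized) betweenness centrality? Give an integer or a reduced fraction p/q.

Pairs whose geodesics pass through Carol — Veda–Hiro: 1; Veda–Bob: 1; Veda–Farah: 1; Veda–Ximena: 1; Veda–Daria: 1; Veda–Ines: 1; Veda–Goran: 1; Veda–Pablo: 1; Veda–Kira: 1; Hiro–Farah: 1; Hiro–Ximena: 1; Hiro–Daria: 1; Hiro–Ines: 1; Hiro–Goran: 1 … (+29 more pairs).
All other pairs contribute 0.
Summing the contributions gives betweenness(Carol) = 43.

43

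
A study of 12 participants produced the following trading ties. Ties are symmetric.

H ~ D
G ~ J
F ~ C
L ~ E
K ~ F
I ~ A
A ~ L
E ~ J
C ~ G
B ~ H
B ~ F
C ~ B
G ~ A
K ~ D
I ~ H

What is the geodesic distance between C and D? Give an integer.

One shortest route is C – F – K – D, which uses 3 edges, and at distance 2 from C we only reach {A, H, J, K}, which does not include D. So d(C,D) = 3.

3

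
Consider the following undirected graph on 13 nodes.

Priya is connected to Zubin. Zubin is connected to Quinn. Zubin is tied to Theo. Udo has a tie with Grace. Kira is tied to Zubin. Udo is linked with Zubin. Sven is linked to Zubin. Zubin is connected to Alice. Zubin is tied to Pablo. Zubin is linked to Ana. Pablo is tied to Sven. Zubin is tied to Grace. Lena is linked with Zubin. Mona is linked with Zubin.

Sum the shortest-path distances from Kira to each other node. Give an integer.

Distances from Kira: Alice:2, Ana:2, Grace:2, Lena:2, Mona:2, Pablo:2, Priya:2, Quinn:2, Sven:2, Theo:2, Udo:2, Zubin:1.
Sum = 2 + 2 + 2 + 2 + 2 + 2 + 2 + 2 + 2 + 2 + 2 + 1 = 23.

23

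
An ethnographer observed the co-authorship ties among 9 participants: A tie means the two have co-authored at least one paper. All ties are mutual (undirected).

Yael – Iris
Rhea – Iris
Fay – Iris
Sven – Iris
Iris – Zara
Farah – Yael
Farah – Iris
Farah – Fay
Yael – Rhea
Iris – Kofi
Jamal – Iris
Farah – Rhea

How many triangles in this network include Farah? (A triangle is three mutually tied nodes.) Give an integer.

4

Farah's neighbors: Fay, Iris, Rhea, and Yael.
Neighbor pairs that are themselves tied: Farah–Fay–Iris; Farah–Iris–Rhea; Farah–Iris–Yael; Farah–Rhea–Yael. Each forms one triangle with Farah, for 4 in total.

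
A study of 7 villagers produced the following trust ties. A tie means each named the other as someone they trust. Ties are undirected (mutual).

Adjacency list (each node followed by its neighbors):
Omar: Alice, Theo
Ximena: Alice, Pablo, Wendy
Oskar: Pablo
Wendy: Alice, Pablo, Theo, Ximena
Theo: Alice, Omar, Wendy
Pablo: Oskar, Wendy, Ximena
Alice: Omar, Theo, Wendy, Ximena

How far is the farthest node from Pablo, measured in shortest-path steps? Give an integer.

3

Distances from Pablo: Alice:2, Omar:3, Oskar:1, Theo:2, Wendy:1, Ximena:1.
The largest is 3 (to Omar), so the eccentricity of Pablo is 3.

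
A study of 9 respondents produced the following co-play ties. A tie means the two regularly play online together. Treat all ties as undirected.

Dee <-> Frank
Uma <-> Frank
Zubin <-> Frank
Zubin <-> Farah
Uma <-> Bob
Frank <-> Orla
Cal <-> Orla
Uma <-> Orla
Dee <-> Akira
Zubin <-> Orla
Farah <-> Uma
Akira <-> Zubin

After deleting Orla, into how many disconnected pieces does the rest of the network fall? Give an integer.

2

Without Orla, the remaining ties split the others into: {Akira, Bob, Dee, Farah, Frank, Uma, Zubin}; {Cal}.
That's 2 separate components.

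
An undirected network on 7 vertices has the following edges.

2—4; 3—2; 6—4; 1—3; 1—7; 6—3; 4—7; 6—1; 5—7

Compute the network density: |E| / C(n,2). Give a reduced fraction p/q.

There are 9 edges and 7 nodes, so the maximum possible is C(7,2) = 21.
Density = 9/21 = 3/7.

3/7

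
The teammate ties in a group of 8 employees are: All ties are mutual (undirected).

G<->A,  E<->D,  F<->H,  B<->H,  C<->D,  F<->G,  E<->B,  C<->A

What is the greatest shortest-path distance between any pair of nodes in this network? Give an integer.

Eccentricity of each node (its greatest distance to any other): A:4, B:4, C:4, D:4, E:4, F:4, G:4, H:4.
The maximum eccentricity is 4, realized for instance by the pair B–A via B – H – F – G – A. So the diameter is 4.

4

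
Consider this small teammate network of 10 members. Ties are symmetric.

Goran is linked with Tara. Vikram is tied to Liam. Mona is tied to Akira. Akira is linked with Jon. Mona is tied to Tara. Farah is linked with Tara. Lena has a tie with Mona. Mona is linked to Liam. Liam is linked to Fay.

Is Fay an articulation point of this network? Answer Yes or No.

Even without Fay, every remaining node can still reach every other (the residual graph is connected), so Fay is not a cut vertex.

No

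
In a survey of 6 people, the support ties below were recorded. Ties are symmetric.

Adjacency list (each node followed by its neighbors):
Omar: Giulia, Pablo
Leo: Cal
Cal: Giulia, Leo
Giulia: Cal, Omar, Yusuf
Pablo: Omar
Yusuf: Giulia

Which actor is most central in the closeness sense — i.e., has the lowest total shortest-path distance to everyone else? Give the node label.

Giulia

Farness (sum of distances to all others) for each node — Cal:9, Giulia:7, Leo:13, Omar:9, Pablo:13, Yusuf:11.
The smallest farness is 7, for Giulia, so Giulia has the highest closeness.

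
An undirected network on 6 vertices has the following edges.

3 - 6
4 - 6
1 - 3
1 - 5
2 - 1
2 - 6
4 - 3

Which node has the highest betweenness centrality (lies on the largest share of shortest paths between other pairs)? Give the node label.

Unnormalized betweenness of each node: 1:9/2, 2:1, 3:3, 4:0, 5:0, 6:3/2.
1 has the largest value, 9/2, making it the main broker — the node through which the most shortest paths run.

1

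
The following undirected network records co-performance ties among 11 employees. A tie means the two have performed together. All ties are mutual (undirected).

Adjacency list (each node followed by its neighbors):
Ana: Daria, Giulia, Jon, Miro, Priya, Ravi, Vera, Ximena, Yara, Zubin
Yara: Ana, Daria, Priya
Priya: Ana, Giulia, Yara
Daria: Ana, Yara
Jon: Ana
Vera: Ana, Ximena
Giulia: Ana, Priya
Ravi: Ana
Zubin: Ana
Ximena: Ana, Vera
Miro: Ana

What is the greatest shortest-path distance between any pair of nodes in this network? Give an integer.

2

Eccentricity of each node (its greatest distance to any other): Ana:1, Daria:2, Giulia:2, Jon:2, Miro:2, Priya:2, Ravi:2, Vera:2, Ximena:2, Yara:2, Zubin:2.
The maximum eccentricity is 2, realized for instance by the pair Ximena–Zubin via Ximena – Ana – Zubin. So the diameter is 2.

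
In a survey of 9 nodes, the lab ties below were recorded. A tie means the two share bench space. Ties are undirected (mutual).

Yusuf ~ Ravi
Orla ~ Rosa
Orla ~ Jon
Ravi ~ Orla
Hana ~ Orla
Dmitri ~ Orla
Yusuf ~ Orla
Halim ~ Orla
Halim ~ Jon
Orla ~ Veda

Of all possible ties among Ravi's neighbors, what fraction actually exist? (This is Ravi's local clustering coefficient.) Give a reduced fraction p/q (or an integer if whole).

Ravi's neighbors: Orla and Yusuf (k = 2).
Possible neighbor pairs: C(2,2) = 1. Edges among them: Orla–Yusuf → e = 1.
Clustering(Ravi) = 1/1.

1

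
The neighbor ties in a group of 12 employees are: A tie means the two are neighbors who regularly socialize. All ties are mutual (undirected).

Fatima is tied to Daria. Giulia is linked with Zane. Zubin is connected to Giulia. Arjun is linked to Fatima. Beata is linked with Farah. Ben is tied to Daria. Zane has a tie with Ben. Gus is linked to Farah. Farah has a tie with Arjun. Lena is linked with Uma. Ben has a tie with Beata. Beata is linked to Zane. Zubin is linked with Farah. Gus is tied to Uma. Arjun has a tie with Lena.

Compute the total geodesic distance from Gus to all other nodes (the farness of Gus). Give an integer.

26

Distances from Gus: Arjun:2, Beata:2, Ben:3, Daria:4, Farah:1, Fatima:3, Giulia:3, Lena:2, Uma:1, Zane:3, Zubin:2.
Sum = 2 + 2 + 3 + 4 + 1 + 3 + 3 + 2 + 1 + 3 + 2 = 26.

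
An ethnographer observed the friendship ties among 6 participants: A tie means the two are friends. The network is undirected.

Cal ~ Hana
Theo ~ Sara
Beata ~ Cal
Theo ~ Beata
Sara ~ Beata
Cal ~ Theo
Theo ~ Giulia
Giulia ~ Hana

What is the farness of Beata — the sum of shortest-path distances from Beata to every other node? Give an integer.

Distances from Beata: Cal:1, Giulia:2, Hana:2, Sara:1, Theo:1.
Sum = 1 + 2 + 2 + 1 + 1 = 7.

7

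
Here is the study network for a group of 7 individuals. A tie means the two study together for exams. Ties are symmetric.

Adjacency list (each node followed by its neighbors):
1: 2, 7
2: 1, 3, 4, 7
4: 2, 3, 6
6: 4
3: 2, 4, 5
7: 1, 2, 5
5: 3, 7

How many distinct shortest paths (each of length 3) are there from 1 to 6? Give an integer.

The shortest distance is 3, and the only length-3 path is 1–2–4–6. So there is exactly 1 shortest path.

1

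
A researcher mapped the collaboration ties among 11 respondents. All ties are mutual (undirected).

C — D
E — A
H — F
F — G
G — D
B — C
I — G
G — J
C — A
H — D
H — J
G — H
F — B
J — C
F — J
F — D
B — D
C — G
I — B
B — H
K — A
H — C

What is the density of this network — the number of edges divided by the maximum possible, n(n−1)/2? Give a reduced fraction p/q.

2/5

There are 22 edges and 11 nodes, so the maximum possible is C(11,2) = 55.
Density = 22/55 = 2/5.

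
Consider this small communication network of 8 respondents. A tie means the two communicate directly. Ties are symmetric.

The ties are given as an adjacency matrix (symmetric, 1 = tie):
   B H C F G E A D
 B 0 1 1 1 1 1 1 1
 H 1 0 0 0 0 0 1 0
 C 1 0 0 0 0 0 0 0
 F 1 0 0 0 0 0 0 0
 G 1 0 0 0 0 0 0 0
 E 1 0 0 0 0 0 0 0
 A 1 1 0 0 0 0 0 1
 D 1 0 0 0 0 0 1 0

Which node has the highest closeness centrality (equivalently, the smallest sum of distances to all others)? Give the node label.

B

Farness (sum of distances to all others) for each node — A:11, B:7, C:13, D:12, E:13, F:13, G:13, H:12.
The smallest farness is 7, for B, so B has the highest closeness.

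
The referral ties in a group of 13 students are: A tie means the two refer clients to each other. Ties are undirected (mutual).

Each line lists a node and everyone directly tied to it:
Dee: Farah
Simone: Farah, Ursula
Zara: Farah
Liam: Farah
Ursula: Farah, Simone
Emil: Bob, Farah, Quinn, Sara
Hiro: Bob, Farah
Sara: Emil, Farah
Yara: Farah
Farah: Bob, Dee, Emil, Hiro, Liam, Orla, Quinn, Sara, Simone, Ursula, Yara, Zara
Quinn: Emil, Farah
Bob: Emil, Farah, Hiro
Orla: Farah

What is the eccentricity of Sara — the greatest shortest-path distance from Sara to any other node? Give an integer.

Distances from Sara: Bob:2, Dee:2, Emil:1, Farah:1, Hiro:2, Liam:2, Orla:2, Quinn:2, Simone:2, Ursula:2, Yara:2, Zara:2.
The largest is 2 (to Ursula, Hiro, Orla, Bob, Yara, Quinn, Dee, Zara, Liam, and Simone), so the eccentricity of Sara is 2.

2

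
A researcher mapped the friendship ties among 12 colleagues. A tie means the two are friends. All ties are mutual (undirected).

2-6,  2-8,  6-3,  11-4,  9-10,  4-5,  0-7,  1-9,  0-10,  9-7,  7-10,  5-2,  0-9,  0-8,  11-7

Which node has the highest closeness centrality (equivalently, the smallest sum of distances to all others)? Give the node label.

Farness (sum of distances to all others) for each node — 0:23, 1:37, 2:25, 3:43, 4:29, 5:30, 6:33, 7:25, 8:24, 9:27, 10:28, 11:28.
The smallest farness is 23, for 0, so 0 has the highest closeness.

0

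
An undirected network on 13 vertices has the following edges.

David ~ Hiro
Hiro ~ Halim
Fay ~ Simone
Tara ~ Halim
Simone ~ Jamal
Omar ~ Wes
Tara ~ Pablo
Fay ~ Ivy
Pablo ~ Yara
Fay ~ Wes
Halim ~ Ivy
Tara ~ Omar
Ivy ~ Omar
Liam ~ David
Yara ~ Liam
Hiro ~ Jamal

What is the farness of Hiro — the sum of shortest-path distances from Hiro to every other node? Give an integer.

27

Distances from Hiro: David:1, Fay:3, Halim:1, Ivy:2, Jamal:1, Liam:2, Omar:3, Pablo:3, Simone:2, Tara:2, Wes:4, Yara:3.
Sum = 1 + 3 + 1 + 2 + 1 + 2 + 3 + 3 + 2 + 2 + 4 + 3 = 27.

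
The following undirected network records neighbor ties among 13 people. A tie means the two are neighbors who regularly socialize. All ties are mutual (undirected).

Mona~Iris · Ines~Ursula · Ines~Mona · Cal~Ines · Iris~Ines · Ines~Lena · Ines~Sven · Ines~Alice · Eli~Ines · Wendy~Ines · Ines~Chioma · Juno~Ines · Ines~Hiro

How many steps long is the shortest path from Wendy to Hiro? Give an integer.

2

One shortest route is Wendy – Ines – Hiro, which uses 2 edges, and Wendy and Hiro are not directly tied, so nothing shorter exists. So d(Wendy,Hiro) = 2.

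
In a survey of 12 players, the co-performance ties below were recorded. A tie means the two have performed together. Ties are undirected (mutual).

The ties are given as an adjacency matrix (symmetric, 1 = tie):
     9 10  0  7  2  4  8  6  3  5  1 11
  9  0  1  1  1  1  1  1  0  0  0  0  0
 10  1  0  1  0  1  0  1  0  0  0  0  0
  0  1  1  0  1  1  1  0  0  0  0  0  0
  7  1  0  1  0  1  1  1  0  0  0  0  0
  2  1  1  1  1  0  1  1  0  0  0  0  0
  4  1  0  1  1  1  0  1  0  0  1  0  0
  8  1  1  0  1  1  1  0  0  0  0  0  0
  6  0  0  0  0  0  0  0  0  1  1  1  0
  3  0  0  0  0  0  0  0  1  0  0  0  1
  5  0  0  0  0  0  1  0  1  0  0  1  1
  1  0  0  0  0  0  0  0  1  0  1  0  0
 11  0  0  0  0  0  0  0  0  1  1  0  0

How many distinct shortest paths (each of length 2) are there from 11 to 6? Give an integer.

The shortest distance is 2. The length-2 paths are: 11–3–6; 11–5–6.
That gives 2 distinct shortest paths.

2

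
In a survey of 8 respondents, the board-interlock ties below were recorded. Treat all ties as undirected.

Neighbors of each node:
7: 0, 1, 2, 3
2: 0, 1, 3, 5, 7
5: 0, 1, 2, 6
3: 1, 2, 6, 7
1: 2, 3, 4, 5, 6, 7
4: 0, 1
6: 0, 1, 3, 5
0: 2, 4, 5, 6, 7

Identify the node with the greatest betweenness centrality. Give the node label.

Unnormalized betweenness of each node: 0:35/12, 1:17/4, 2:6/5, 3:7/12, 4:1/5, 5:9/20, 6:13/15, 7:8/15.
1 has the largest value, 17/4, making it the main broker — the node through which the most shortest paths run.

1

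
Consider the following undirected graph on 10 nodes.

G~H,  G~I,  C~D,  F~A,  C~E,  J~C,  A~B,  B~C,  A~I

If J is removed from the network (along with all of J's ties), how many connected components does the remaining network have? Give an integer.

J's neighbors (C) remain reachable from one another through other ties, so the rest of the network stays in one piece.

1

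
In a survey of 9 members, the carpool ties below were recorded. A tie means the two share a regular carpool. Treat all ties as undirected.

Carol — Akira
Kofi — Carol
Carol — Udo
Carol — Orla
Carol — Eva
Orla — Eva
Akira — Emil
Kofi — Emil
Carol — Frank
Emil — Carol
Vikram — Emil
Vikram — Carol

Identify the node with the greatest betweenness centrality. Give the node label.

Unnormalized betweenness of each node: Akira:0, Carol:45/2, Emil:3/2, Eva:0, Frank:0, Kofi:0, Orla:0, Udo:0, Vikram:0.
Carol has the largest value, 45/2, making it the main broker — the node through which the most shortest paths run.

Carol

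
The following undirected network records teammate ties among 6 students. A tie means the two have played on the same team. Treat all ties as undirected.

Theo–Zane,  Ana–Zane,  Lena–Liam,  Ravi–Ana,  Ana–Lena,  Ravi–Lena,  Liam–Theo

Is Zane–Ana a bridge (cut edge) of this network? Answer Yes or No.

No

Even without that edge, Zane still reaches Ana via Zane – Theo – Liam – Lena – Ana, so the network stays connected. Not a bridge.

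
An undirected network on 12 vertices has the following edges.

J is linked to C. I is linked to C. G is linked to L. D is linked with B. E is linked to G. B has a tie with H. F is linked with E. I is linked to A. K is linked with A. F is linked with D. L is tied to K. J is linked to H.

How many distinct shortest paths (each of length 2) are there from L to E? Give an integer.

1

The shortest distance is 2, and the only length-2 path is L–G–E. So there is exactly 1 shortest path.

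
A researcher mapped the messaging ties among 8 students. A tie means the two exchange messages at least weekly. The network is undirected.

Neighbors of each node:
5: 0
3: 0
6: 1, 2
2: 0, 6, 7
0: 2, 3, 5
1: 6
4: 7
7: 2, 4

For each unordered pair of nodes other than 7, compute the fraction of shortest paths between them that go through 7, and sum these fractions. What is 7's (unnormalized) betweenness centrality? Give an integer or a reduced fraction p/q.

Pairs whose geodesics pass through 7 — 6–4: 1; 4–0: 1; 4–2: 1; 4–1: 1; 4–5: 1; 4–3: 1.
All other pairs contribute 0.
Summing the contributions gives betweenness(7) = 6.

6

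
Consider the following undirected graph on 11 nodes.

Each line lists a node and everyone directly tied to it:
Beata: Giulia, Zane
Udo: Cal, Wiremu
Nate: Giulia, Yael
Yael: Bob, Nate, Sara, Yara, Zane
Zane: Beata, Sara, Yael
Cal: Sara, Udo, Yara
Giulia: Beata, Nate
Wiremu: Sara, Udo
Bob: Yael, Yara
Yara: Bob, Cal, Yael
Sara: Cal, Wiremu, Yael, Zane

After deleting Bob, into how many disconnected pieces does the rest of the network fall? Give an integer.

Bob's neighbors (Yael and Yara) remain reachable from one another through other ties, so the rest of the network stays in one piece.

1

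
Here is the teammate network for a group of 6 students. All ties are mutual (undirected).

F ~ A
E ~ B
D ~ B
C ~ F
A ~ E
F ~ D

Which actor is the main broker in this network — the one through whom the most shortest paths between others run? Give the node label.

Unnormalized betweenness of each node: A:2, B:1, C:0, D:2, E:1, F:5.
F has the largest value, 5, making it the main broker — the node through which the most shortest paths run.

F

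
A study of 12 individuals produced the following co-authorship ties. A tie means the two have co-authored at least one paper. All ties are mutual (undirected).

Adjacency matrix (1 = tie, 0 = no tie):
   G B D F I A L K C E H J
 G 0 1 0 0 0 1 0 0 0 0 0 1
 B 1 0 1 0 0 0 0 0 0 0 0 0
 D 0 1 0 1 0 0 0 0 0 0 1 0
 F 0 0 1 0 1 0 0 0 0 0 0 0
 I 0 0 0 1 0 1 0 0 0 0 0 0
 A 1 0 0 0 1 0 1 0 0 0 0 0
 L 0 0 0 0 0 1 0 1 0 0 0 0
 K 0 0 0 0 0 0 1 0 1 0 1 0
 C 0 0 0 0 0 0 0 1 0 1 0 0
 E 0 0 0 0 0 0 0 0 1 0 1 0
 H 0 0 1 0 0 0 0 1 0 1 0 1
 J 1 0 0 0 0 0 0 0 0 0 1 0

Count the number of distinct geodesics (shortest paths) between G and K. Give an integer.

The shortest distance is 3. The length-3 paths are: G–J–H–K; G–A–L–K.
That gives 2 distinct shortest paths.

2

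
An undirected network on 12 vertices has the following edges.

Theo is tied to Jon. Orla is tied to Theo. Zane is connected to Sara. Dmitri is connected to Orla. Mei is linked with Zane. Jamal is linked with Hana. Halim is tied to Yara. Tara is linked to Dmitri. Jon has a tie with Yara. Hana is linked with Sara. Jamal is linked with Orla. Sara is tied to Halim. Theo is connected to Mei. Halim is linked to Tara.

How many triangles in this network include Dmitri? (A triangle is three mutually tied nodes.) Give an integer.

0

Dmitri's neighbors are Orla and Tara, but none of them are tied to each other, so no triangle contains Dmitri.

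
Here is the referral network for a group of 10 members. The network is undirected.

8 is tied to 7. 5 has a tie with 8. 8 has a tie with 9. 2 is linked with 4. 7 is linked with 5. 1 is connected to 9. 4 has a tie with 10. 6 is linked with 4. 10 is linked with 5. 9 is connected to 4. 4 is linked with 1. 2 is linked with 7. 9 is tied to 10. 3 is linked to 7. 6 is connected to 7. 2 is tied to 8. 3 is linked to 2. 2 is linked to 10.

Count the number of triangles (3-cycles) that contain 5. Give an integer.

5's neighbors: 7, 8, and 10.
Neighbor pairs that are themselves tied: 5–7–8. Each forms one triangle with 5, for 1 in total.

1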